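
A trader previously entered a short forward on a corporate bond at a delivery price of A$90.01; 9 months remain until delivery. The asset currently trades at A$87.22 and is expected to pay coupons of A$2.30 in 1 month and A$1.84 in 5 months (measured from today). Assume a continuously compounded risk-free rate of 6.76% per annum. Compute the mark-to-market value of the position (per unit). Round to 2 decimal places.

A$2.42

PV(remaining coupons) I = 2.30·e^(−0.0676·1/12) + 1.84·e^(−0.0676·5/12) = 4.0760
Current forward F = (S − I)·e^(rT) = (87.22 − 4.0760)·e^(0.0676·9/12) = 83.1440 × 1.052007 = 87.4681
Value (long) = (F − K)·e^(−rT) = (87.4681 − 90.01) × 0.950564 = -2.4162
Short position value = −(long value) = A$2.42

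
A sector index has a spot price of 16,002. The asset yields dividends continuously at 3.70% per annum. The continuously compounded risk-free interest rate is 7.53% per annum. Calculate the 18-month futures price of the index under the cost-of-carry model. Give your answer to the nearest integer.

16,948

F = S·e^((r − q)T) = 16002 · e^((0.0753 − 0.0370) × 18/12)
= 16002 · e^0.057450 = 16002 × 1.059132
F = 16,948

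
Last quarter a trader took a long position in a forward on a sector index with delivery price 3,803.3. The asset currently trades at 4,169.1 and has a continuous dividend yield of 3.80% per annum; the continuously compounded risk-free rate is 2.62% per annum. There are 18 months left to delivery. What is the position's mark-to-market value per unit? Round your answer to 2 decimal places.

281.38

Current fair forward for the remaining 18 months: F = S·e^((r − q)·T), (r − q) = 0.0262 − 0.0380 = -0.0118
F = 4169.1 · e^(-0.0118 × 18/12) = 4169.1 × 0.98245572 = 4095.9561
Value of long forward = (F − K)·e^(−rT) = (4095.9561 − 3803.3) · e^(−0.0262·18/12)
= 292.6561 × 0.96146223 = 281.38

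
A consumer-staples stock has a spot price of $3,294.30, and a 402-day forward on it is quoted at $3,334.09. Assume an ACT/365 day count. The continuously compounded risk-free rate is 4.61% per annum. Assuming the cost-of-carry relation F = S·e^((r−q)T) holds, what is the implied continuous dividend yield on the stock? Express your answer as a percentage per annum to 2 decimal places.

From F = S·e^((r−q)T): (r − q) = ln(F/S)/T
ln(3334.09/3294.30) = ln(1.012078) = 0.012006
(r − q) = 0.012006 / (402/365) = 0.010901
q = r − ln(F/S)/T = 0.0461 − 0.010901 = 0.035199
q = 3.52%

3.52%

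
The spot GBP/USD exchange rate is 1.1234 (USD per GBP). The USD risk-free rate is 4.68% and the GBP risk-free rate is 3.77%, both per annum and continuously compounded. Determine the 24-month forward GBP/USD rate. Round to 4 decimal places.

F = S·e^((r_USD − r_GBP)T) = 1.1234 · e^((0.0468 − 0.0377) × 24/12)
= 1.1234 · e^0.018200 = 1.1234 × 1.018367
F = 1.1440 USD per GBP

1.1440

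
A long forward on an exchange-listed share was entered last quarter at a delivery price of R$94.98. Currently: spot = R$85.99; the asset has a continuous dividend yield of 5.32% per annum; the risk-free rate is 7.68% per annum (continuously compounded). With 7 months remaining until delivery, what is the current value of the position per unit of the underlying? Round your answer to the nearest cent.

Current fair forward for the remaining 7 months: F = S·e^((r − q)·T), (r − q) = 0.0768 − 0.0532 = 0.0236
F = 85.99 · e^(0.0236 × 7/12) = 85.99 × 1.013862 = 87.1820
Value of long forward = (F − K)·e^(−rT) = (87.1820 − 94.98) · e^(−0.0768·7/12)
= -7.7980 × 0.956189 = -7.46

-R$7.46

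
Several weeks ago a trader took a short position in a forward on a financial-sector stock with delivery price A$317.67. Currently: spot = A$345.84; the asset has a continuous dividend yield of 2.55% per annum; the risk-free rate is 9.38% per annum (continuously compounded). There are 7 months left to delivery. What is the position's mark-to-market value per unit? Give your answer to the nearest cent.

-A$39.98

Current fair forward for the remaining 7 months: F = S·e^((r − q)·T), (r − q) = 0.0938 − 0.0255 = 0.0683
F = 345.84 · e^(0.0683 × 7/12) = 345.84 × 1.040646 = 359.8970
Value of long forward = (F − K)·e^(−rT) = (359.8970 − 317.67) · e^(−0.0938·7/12)
= 42.2270 × 0.946753 = 39.98
Short position value = −(long value) = -A$39.98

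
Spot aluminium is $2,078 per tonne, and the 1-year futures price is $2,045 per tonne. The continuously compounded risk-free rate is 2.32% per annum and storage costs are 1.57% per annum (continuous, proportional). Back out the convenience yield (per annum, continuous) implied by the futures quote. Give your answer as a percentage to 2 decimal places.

5.49%

F = S·e^((r+u−y)T) ⇒ (r+u−y) = ln(F/S)/T
ln(2045/2078) = -0.016008; /T ⇒ -0.016008
y = r + u − ln(F/S)/T = 0.0232 + 0.0157 + 0.016008 = 0.054908
y = 5.49%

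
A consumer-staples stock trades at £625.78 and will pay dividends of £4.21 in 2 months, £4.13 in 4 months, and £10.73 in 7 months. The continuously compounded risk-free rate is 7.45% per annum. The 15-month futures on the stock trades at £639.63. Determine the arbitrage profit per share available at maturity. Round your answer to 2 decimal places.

PV(dividends) I = 4.21·e^(−0.0745·2/12) + 4.13·e^(−0.0745·4/12) + 10.73·e^(−0.0745·7/12) = 18.4604
Fair futures F* = (S − I)·e^(rT) = (625.78 − 18.4604)·e^0.093125 = 607.3196 × 1.097599 = 666.5934
Market £639.63 < fair 666.5934: forward underpriced → reverse cash-and-carry (short the stock, invest proceeds at r, pay the dividends, go long the forward).
Profit at T = |F_mkt − F*| = |639.63 − 666.5934| = £26.96 per share

£26.96 per share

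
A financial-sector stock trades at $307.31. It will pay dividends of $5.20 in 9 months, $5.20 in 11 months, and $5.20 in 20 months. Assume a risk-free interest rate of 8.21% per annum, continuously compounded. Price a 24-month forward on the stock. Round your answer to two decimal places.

PV(dividends) I = 5.20·e^(−0.0821·9/12) + 5.20·e^(−0.0821·11/12) + 5.20·e^(−0.0821·20/12)
I = 4.8895 + 4.8230 + 4.5350 = 14.2475
F = (S − I)·e^(rT) = (307.31 − 14.2475) · e^(0.0821·24/12)
= 293.0625 · e^0.164200 = 293.0625 × 1.178450 = $345.36

$345.36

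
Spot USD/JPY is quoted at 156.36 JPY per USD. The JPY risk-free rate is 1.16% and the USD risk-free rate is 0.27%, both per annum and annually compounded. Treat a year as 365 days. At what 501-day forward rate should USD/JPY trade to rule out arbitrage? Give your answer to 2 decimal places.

By covered interest parity, F = S · (1+r_JPY)^T / (1+r_USD)^T
= 156.36 × 1.015957 / 1.003708 = 156.36 × 1.012204
F = 158.27 JPY per USD

158.27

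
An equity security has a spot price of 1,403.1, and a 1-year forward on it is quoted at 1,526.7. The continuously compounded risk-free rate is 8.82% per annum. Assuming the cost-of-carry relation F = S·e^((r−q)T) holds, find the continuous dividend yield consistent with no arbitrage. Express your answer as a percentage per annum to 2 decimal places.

0.38%

From F = S·e^((r−q)T): (r − q) = ln(F/S)/T
ln(1526.7/1403.1) = ln(1.088091) = 0.084425
(r − q) = 0.084425 / (12/12) = 0.084425
q = r − ln(F/S)/T = 0.0882 − 0.084425 = 0.003775
q = 0.38%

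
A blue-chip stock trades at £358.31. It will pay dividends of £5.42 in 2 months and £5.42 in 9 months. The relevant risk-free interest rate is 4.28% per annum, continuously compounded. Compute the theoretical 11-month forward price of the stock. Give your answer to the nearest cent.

£361.59

PV(dividends) I = 5.42·e^(−0.0428·2/12) + 5.42·e^(−0.0428·9/12)
I = 5.3815 + 5.2488 = 10.6303
F = (S − I)·e^(rT) = (358.31 − 10.6303) · e^(0.0428·11/12)
= 347.6797 · e^0.039233 = 347.6797 × 1.040013 = £361.59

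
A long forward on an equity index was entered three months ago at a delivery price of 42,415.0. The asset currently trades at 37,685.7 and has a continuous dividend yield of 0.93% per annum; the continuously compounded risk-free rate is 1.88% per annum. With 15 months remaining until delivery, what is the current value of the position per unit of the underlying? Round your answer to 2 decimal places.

-4179.73

Current fair forward for the remaining 15 months: F = S·e^((r − q)·T), (r − q) = 0.0188 − 0.0093 = 0.0095
F = 37685.7 · e^(0.0095 × 15/12) = 37685.7 × 1.01194579 = 38135.8855
Value of long forward = (F − K)·e^(−rT) = (38135.8855 − 42415.0) · e^(−0.0188·15/12)
= -4279.1145 × 0.97677397 = -4179.73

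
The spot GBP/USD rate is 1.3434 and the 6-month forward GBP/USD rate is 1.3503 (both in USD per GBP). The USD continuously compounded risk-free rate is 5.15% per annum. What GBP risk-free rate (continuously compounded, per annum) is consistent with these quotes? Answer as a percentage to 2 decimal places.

4.13%

F = S·e^((r_USD − r_GBP)T) ⇒ r_GBP = r_USD − ln(F/S)/T
ln(1.3503/1.3434) = 0.005123; /(6/12) = 0.010246
r_GBP = 0.0515 − 0.010246 = 0.041254
r_GBP = 4.13%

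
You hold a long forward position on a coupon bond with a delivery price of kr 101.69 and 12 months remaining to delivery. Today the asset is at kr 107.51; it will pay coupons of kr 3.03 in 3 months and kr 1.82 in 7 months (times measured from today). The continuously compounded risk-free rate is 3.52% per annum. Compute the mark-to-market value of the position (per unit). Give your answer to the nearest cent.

kr 4.55

PV(remaining coupons) I = 3.03·e^(−0.0352·3/12) + 1.82·e^(−0.0352·7/12) = 4.7865
Current forward F = (S − I)·e^(rT) = (107.51 − 4.7865)·e^(0.0352·12/12) = 102.7235 × 1.035827 = 106.4038
Value (long) = (F − K)·e^(−rT) = (106.4038 − 101.69) × 0.965412 = 4.5508
Value = kr 4.55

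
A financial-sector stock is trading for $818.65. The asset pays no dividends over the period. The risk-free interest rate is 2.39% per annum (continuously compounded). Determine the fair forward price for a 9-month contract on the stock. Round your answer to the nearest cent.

$833.46

F = S·e^(rT) = 818.65 · e^(0.0239 × 9/12)
= 818.65 · e^0.017925 = 818.65 × 1.018087
F = $833.46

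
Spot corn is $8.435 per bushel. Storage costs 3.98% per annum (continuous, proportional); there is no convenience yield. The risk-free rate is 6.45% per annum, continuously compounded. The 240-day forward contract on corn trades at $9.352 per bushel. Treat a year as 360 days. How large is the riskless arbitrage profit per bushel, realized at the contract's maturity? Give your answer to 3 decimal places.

$0.310 per bushel

Fair forward: F* = S·e^(carry·T), with carry = (r + u) = 0.0645 + 0.0398 = 0.1043
F* = 8.435 · e^(0.1043 × 240/360) = 8.435 · e^0.069533 = 8.435 × 1.072007 = $9.0424
Market $9.352 > fair $9.0424: forward overpriced → cash-and-carry (buy spot, short the forward).
At maturity, profit = |F_mkt − F*| = |9.352 − 9.0424| = $0.310 per bushel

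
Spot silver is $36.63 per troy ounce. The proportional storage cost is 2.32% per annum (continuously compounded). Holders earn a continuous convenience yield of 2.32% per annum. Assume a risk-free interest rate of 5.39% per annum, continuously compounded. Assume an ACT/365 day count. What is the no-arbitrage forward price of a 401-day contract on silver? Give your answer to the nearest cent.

Net carry = r + u − y = 0.0539 + 0.0232 − 0.0232 = 0.0539
F = S·e^((r+u−y)T) = 36.63 · e^(0.0539 × 401/365) = 36.63 · e^0.059216
= 36.63 × 1.061004 = $38.86 per troy ounce

$38.86 per troy ounce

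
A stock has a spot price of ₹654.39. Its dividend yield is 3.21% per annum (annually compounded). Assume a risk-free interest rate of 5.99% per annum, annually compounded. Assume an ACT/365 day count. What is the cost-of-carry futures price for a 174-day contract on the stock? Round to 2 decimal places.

F = S · (1+r)^T / (1+q)^T
= 654.39 × 1.028121 / 1.015176 = 654.39 × 1.012751
F = ₹662.73

₹662.73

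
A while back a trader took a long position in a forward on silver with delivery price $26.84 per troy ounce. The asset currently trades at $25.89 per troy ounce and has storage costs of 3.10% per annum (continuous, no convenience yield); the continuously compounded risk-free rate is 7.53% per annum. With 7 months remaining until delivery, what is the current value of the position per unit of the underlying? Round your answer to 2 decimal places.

$0.68 per troy ounce

Current fair forward for the remaining 7 months: F = S·e^((r + u)·T), (r + u) = 0.0753 + 0.0310 = 0.1063
F = 25.89 · e^(0.1063 × 7/12) = 25.89 × 1.063971 = 27.5462
Value of long forward = (F − K)·e^(−rT) = (27.5462 − 26.84) · e^(−0.0753·7/12)
= 0.7062 × 0.957026 = 0.68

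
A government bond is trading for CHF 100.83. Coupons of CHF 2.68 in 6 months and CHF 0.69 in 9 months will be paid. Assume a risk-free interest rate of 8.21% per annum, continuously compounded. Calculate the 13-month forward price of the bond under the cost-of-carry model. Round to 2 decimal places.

PV(coupons) I = 2.68·e^(−0.0821·6/12) + 0.69·e^(−0.0821·9/12)
I = 2.5722 + 0.6488 = 3.2210
F = (S − I)·e^(rT) = (100.83 − 3.2210) · e^(0.0821·13/12)
= 97.6090 · e^0.088942 = 97.6090 × 1.093017 = CHF 106.69

CHF 106.69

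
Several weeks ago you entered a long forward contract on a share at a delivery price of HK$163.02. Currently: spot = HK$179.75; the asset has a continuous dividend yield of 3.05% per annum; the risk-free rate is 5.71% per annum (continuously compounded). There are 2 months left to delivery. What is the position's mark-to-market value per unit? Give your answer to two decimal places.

HK$17.36

Current fair forward for the remaining 2 months: F = S·e^((r − q)·T), (r − q) = 0.0571 − 0.0305 = 0.0266
F = 179.75 · e^(0.0266 × 2/12) = 179.75 × 1.004443 = 180.5486
Value of long forward = (F − K)·e^(−rT) = (180.5486 − 163.02) · e^(−0.0571·2/12)
= 17.5286 × 0.990528 = 17.36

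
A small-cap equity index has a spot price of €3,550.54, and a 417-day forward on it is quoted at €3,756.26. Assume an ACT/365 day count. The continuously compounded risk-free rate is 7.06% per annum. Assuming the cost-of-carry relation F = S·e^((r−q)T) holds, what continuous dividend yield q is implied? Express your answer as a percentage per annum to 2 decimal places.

2.13%

From F = S·e^((r−q)T): (r − q) = ln(F/S)/T
ln(3756.26/3550.54) = ln(1.057940) = 0.056324
(r − q) = 0.056324 / (417/365) = 0.049300
q = r − ln(F/S)/T = 0.0706 − 0.049300 = 0.021300
q = 2.13%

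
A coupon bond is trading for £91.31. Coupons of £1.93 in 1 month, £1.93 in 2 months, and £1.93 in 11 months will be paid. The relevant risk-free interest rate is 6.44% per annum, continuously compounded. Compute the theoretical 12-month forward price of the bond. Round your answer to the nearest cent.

PV(coupons) I = 1.93·e^(−0.0644·1/12) + 1.93·e^(−0.0644·2/12) + 1.93·e^(−0.0644·11/12)
I = 1.9197 + 1.9094 + 1.8194 = 5.6485
F = (S − I)·e^(rT) = (91.31 − 5.6485) · e^(0.0644·12/12)
= 85.6615 · e^0.064400 = 85.6615 × 1.066519 = £91.36

£91.36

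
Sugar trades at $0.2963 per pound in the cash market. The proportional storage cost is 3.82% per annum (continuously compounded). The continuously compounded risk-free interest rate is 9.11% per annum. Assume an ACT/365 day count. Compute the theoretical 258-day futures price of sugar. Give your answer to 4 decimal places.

$0.3247 per pound

Net carry = r + u − y = 0.0911 + 0.0382 − 0.0000 = 0.1293
F = S·e^((r+u−y)T) = 0.2963 · e^(0.1293 × 258/365) = 0.2963 · e^0.091396
= 0.2963 × 1.095703 = $0.3247 per pound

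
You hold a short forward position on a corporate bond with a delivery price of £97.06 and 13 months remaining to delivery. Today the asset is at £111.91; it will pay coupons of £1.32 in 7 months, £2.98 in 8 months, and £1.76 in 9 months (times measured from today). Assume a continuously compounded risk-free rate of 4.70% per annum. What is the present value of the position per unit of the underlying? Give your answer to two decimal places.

PV(remaining coupons) I = 1.32·e^(−0.0470·7/12) + 2.98·e^(−0.0470·8/12) + 1.76·e^(−0.0470·9/12) = 5.8714
Current forward F = (S − I)·e^(rT) = (111.91 − 5.8714)·e^(0.0470·13/12) = 106.0386 × 1.052235 = 111.5775
Value (long) = (F − K)·e^(−rT) = (111.5775 − 97.06) × 0.950358 = 13.7968
Short position value = −(long value) = -£13.80

-£13.80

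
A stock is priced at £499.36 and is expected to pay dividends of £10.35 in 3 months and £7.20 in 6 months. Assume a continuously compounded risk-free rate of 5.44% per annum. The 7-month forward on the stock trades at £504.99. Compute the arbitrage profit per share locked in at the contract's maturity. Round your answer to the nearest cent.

PV(dividends) I = 10.35·e^(−0.0544·3/12) + 7.20·e^(−0.0544·6/12) = 17.2170
Fair forward F* = (S − I)·e^(rT) = (499.36 − 17.2170)·e^0.031733 = 482.1430 × 1.032242 = 497.6883
Market £504.99 > fair 497.6883: forward overpriced → cash-and-carry (borrow at r, buy the stock and collect the dividends, short the forward).
Profit at T = |F_mkt − F*| = |504.99 − 497.6883| = £7.30 per share

£7.30 per share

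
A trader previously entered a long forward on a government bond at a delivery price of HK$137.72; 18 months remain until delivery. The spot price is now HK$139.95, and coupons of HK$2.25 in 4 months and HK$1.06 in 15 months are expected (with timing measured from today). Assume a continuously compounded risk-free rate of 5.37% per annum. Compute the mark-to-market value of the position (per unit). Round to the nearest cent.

PV(remaining coupons) I = 2.25·e^(−0.0537·4/12) + 1.06·e^(−0.0537·15/12) = 3.2013
Current forward F = (S − I)·e^(rT) = (139.95 − 3.2013)·e^(0.0537·18/12) = 136.7487 × 1.083883 = 148.2196
Value (long) = (F − K)·e^(−rT) = (148.2196 − 137.72) × 0.922609 = 9.6870
Value = HK$9.69

HK$9.69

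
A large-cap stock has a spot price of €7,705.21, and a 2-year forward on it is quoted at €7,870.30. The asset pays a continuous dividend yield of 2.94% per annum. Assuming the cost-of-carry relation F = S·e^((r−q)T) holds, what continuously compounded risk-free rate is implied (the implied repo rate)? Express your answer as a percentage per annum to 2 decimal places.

From F = S·e^((r−q)T): (r − q) = ln(F/S)/T
ln(7870.30/7705.21) = ln(1.021426) = 0.021200
(r − q) = 0.021200 / (2) = 0.010600
r = ln(F/S)/T + q = 0.010600 + 0.0294 = 0.040000
r = 4.00%

4.00%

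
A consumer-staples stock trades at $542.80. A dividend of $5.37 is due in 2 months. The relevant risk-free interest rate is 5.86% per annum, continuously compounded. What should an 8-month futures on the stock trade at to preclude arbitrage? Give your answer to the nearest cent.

$558.90

PV(dividends) I = 5.37·e^(−0.0586·2/12)
I = 5.3178
F = (S − I)·e^(rT) = (542.80 − 5.3178) · e^(0.0586·8/12)
= 537.4822 · e^0.039067 = 537.4822 × 1.039840 = $558.90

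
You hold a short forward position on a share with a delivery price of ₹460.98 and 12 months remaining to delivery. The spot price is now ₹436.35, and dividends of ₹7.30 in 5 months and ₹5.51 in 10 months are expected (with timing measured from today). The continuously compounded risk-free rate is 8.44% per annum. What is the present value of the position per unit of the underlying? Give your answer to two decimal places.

-₹0.50

PV(remaining dividends) I = 7.30·e^(−0.0844·5/12) + 5.51·e^(−0.0844·10/12) = 12.1835
Current forward F = (S − I)·e^(rT) = (436.35 − 12.1835)·e^(0.0844·12/12) = 424.1665 × 1.088064 = 461.5203
Value (long) = (F − K)·e^(−rT) = (461.5203 − 460.98) × 0.919064 = 0.4966
Short position value = −(long value) = -₹0.50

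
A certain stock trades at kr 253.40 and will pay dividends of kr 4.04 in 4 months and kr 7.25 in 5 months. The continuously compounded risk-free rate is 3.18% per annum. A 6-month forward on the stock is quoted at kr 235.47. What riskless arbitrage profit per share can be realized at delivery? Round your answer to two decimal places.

PV(dividends) I = 4.04·e^(−0.0318·4/12) + 7.25·e^(−0.0318·5/12) = 11.1520
Fair forward F* = (S − I)·e^(rT) = (253.40 − 11.1520)·e^0.015900 = 242.2480 × 1.016027 = 246.1305
Market kr 235.47 < fair 246.1305: forward underpriced → reverse cash-and-carry (short the stock, invest proceeds at r, pay the dividends, go long the forward).
Profit at T = |F_mkt − F*| = |235.47 − 246.1305| = kr 10.66 per share

kr 10.66 per share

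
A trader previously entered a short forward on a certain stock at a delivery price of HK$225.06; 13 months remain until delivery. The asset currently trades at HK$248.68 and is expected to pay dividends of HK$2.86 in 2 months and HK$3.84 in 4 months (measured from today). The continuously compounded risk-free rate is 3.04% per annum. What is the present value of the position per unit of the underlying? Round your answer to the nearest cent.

-HK$24.26

PV(remaining dividends) I = 2.86·e^(−0.0304·2/12) + 3.84·e^(−0.0304·4/12) = 6.6468
Current forward F = (S − I)·e^(rT) = (248.68 − 6.6468)·e^(0.0304·13/12) = 242.0332 × 1.033482 = 250.1370
Value (long) = (F − K)·e^(−rT) = (250.1370 − 225.06) × 0.967603 = 24.2646
Short position value = −(long value) = -HK$24.26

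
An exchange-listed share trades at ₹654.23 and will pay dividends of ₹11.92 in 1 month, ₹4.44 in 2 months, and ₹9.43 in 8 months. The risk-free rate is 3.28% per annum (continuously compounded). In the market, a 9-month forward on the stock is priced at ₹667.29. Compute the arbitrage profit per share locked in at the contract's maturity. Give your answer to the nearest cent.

PV(dividends) I = 11.92·e^(−0.0328·1/12) + 4.44·e^(−0.0328·2/12) + 9.43·e^(−0.0328·8/12) = 25.5293
Fair forward F* = (S − I)·e^(rT) = (654.23 − 25.5293)·e^0.024600 = 628.7007 × 1.024905 = 644.3585
Market ₹667.29 > fair 644.3585: forward overpriced → cash-and-carry (borrow at r, buy the stock and collect the dividends, short the forward).
Profit at T = |F_mkt − F*| = |667.29 − 644.3585| = ₹22.93 per share

₹22.93 per share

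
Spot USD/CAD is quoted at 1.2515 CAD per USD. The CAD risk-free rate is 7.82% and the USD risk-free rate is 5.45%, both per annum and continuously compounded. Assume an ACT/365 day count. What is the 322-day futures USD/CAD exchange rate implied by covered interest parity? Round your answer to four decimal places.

1.2779

F = S·e^((r_CAD − r_USD)T) = 1.2515 · e^((0.0782 − 0.0545) × 322/365)
= 1.2515 · e^0.020908 = 1.2515 × 1.021128
F = 1.2779 CAD per USD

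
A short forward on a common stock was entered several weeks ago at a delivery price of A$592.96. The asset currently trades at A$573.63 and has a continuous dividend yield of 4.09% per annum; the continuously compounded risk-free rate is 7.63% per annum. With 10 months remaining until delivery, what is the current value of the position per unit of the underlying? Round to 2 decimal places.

Current fair forward for the remaining 10 months: F = S·e^((r − q)·T), (r − q) = 0.0763 − 0.0409 = 0.0354
F = 573.63 · e^(0.0354 × 10/12) = 573.63 × 1.029939 = 590.8039
Value of long forward = (F − K)·e^(−rT) = (590.8039 − 592.96) · e^(−0.0763·10/12)
= -2.1561 × 0.938396 = -2.02
Short position value = −(long value) = A$2.02

A$2.02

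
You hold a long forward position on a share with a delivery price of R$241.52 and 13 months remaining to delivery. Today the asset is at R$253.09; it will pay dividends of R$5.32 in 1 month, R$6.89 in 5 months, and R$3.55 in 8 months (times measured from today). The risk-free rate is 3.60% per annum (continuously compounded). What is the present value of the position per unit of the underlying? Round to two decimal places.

PV(remaining dividends) I = 5.32·e^(−0.0360·1/12) + 6.89·e^(−0.0360·5/12) + 3.55·e^(−0.0360·8/12) = 15.5573
Current forward F = (S − I)·e^(rT) = (253.09 − 15.5573)·e^(0.0360·13/12) = 237.5327 × 1.039770 = 246.9794
Value (long) = (F − K)·e^(−rT) = (246.9794 − 241.52) × 0.961751 = 5.2506
Value = R$5.25

R$5.25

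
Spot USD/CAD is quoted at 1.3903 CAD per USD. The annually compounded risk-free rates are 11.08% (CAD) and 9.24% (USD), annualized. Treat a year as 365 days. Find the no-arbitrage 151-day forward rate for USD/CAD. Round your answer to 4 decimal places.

By covered interest parity, F = S · (1+r_CAD)^T / (1+r_USD)^T
= 1.3903 × 1.044430 / 1.037238 = 1.3903 × 1.006934
F = 1.3999 CAD per USD

1.3999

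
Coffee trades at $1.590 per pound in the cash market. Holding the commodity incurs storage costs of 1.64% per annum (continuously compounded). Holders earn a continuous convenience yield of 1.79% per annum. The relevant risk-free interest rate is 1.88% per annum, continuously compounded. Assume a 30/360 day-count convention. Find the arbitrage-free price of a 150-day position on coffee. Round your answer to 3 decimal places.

$1.602 per pound

Net carry = r + u − y = 0.0188 + 0.0164 − 0.0179 = 0.0173
F = S·e^((r+u−y)T) = 1.590 · e^(0.0173 × 150/360) = 1.590 · e^0.007208
= 1.590 × 1.007234 = $1.602 per pound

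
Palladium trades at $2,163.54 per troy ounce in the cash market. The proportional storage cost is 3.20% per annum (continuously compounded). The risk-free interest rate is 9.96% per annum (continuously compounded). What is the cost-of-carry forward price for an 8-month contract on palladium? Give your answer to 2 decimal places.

Net carry = r + u − y = 0.0996 + 0.0320 − 0.0000 = 0.1316
F = S·e^((r+u−y)T) = 2163.54 · e^(0.1316 × 8/12) = 2163.54 · e^0.08773333
= 2163.54 × 1.09169696 = $2,361.93 per troy ounce

$2,361.93 per troy ounce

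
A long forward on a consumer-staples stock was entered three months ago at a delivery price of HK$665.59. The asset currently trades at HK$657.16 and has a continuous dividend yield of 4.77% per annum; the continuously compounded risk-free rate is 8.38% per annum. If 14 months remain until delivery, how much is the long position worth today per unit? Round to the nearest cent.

HK$17.99

Current fair forward for the remaining 14 months: F = S·e^((r − q)·T), (r − q) = 0.0838 − 0.0477 = 0.0361
F = 657.16 · e^(0.0361 × 14/12) = 657.16 × 1.043016 = 685.4284
Value of long forward = (F − K)·e^(−rT) = (685.4284 − 665.59) · e^(−0.0838·14/12)
= 19.8384 × 0.906860 = 17.99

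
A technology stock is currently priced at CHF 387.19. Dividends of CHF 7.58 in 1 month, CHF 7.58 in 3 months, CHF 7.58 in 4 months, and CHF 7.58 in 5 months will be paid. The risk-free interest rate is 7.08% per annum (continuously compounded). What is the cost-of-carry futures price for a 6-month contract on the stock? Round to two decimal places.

CHF 370.32

PV(dividends) I = 7.58·e^(−0.0708·1/12) + 7.58·e^(−0.0708·3/12) + 7.58·e^(−0.0708·4/12) + 7.58·e^(−0.0708·5/12)
I = 7.5354 + 7.4470 + 7.4032 + 7.3597 = 29.7453
F = (S − I)·e^(rT) = (387.19 − 29.7453) · e^(0.0708·6/12)
= 357.4447 · e^0.035400 = 357.4447 × 1.036034 = CHF 370.32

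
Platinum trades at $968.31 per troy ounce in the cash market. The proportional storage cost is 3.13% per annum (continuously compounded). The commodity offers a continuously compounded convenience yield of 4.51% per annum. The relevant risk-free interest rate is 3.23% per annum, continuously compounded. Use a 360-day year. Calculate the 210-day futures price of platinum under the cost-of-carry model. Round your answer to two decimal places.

$978.82 per troy ounce

Net carry = r + u − y = 0.0323 + 0.0313 − 0.0451 = 0.0185
F = S·e^((r+u−y)T) = 968.31 · e^(0.0185 × 210/360) = 968.31 · e^0.010792
= 968.31 × 1.010850 = $978.82 per troy ounce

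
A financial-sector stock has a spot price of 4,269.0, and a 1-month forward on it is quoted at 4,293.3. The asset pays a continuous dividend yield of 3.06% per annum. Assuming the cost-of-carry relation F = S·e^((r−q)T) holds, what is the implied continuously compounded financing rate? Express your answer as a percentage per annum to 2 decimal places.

From F = S·e^((r−q)T): (r − q) = ln(F/S)/T
ln(4293.3/4269.0) = ln(1.005692) = 0.005676
(r − q) = 0.005676 / (1/12) = 0.068112
r = ln(F/S)/T + q = 0.068112 + 0.0306 = 0.098712
r = 9.87%

9.87%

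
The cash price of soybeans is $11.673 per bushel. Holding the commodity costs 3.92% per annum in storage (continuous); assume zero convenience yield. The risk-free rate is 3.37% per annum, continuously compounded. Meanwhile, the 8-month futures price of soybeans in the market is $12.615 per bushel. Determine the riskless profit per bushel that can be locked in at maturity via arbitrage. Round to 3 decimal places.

Fair futures: F* = S·e^(carry·T), with carry = (r + u) = 0.0337 + 0.0392 = 0.0729
F* = 11.673 · e^(0.0729 × 8/12) = 11.673 · e^0.048600 = 11.673 × 1.049800 = $12.2543
Market $12.615 > fair $12.2543: forward overpriced → cash-and-carry (buy spot, short the forward).
At maturity, profit = |F_mkt − F*| = |12.615 − 12.2543| = $0.361 per bushel

$0.361 per bushel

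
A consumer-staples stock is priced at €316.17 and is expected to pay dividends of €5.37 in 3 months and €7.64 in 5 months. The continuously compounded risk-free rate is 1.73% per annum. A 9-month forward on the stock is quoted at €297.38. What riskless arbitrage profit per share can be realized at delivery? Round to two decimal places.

PV(dividends) I = 5.37·e^(−0.0173·3/12) + 7.64·e^(−0.0173·5/12) = 12.9320
Fair forward F* = (S − I)·e^(rT) = (316.17 − 12.9320)·e^0.012975 = 303.2380 × 1.013060 = 307.1983
Market €297.38 < fair 307.1983: forward underpriced → reverse cash-and-carry (short the stock, invest proceeds at r, pay the dividends, go long the forward).
Profit at T = |F_mkt − F*| = |297.38 − 307.1983| = €9.82 per share

€9.82 per share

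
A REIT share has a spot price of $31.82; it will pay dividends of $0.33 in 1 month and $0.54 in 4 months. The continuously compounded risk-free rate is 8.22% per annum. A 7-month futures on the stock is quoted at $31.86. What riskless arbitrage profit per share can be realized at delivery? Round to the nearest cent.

$0.63 per share

PV(dividends) I = 0.33·e^(−0.0822·1/12) + 0.54·e^(−0.0822·4/12) = 0.8532
Fair futures F* = (S − I)·e^(rT) = (31.82 − 0.8532)·e^0.047950 = 30.9668 × 1.049118 = 32.4878
Market $31.86 < fair 32.4878: forward underpriced → reverse cash-and-carry (short the stock, invest proceeds at r, pay the dividends, go long the forward).
Profit at T = |F_mkt − F*| = |31.86 − 32.4878| = $0.63 per share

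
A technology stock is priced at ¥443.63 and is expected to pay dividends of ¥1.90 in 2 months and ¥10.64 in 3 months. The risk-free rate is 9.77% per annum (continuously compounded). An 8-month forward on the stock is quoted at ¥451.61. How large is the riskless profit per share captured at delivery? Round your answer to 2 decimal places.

¥8.80 per share

PV(dividends) I = 1.90·e^(−0.0977·2/12) + 10.64·e^(−0.0977·3/12) = 12.2526
Fair forward F* = (S − I)·e^(rT) = (443.63 − 12.2526)·e^0.065133 = 431.3774 × 1.067301 = 460.4095
Market ¥451.61 < fair 460.4095: forward underpriced → reverse cash-and-carry (short the stock, invest proceeds at r, pay the dividends, go long the forward).
Profit at T = |F_mkt − F*| = |451.61 − 460.4095| = ¥8.80 per share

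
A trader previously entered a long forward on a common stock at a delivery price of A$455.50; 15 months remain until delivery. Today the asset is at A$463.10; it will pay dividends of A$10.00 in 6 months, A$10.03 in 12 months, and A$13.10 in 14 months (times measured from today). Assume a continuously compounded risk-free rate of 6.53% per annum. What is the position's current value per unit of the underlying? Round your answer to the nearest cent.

A$12.09

PV(remaining dividends) I = 10.00·e^(−0.0653·6/12) + 10.03·e^(−0.0653·12/12) + 13.10·e^(−0.0653·14/12) = 31.2138
Current forward F = (S − I)·e^(rT) = (463.10 − 31.2138)·e^(0.0653·15/12) = 431.8862 × 1.085049 = 468.6177
Value (long) = (F − K)·e^(−rT) = (468.6177 − 455.50) × 0.921618 = 12.0895
Value = A$12.09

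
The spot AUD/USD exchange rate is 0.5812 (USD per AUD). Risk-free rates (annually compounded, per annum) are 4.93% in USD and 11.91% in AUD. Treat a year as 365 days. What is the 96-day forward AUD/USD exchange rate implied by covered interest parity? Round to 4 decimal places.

0.5714

By covered interest parity, F = S · (1+r_USD)^T / (1+r_AUD)^T
= 0.5812 × 1.012738 / 1.030038 = 0.5812 × 0.983205
F = 0.5714 USD per AUD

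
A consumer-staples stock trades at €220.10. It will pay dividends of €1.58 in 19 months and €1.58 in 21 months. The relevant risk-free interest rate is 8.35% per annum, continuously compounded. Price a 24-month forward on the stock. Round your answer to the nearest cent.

PV(dividends) I = 1.58·e^(−0.0835·19/12) + 1.58·e^(−0.0835·21/12)
I = 1.3843 + 1.3652 = 2.7495
F = (S − I)·e^(rT) = (220.10 − 2.7495) · e^(0.0835·24/12)
= 217.3505 · e^0.167000 = 217.3505 × 1.181754 = €256.85

€256.85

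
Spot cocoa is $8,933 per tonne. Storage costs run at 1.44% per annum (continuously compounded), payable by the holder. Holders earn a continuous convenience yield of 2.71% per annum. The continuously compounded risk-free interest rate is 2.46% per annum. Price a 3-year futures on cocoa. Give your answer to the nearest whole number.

$9,258 per tonne

Net carry = r + u − y = 0.0246 + 0.0144 − 0.0271 = 0.0119
F = S·e^((r+u−y)T) = 8933 · e^(0.0119 × 3) = 8933 · e^0.035700
= 8933 × 1.036345 = $9,258 per tonne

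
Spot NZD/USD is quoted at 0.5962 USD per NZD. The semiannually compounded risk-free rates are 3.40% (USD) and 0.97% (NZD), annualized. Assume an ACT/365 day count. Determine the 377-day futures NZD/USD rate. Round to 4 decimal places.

0.6112

By covered interest parity, F = S · (1+r_USD/2)^(2T) / (1+r_NZD/2)^(2T)
= 0.5962 × 1.035436 / 1.010045 = 0.5962 × 1.025138
F = 0.6112 USD per NZD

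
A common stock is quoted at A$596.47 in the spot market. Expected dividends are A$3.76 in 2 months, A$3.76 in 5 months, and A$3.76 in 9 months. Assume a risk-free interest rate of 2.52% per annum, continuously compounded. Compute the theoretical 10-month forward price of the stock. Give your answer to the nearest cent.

PV(dividends) I = 3.76·e^(−0.0252·2/12) + 3.76·e^(−0.0252·5/12) + 3.76·e^(−0.0252·9/12)
I = 3.7442 + 3.7207 + 3.6896 = 11.1545
F = (S − I)·e^(rT) = (596.47 − 11.1545) · e^(0.0252·10/12)
= 585.3155 · e^0.021000 = 585.3155 × 1.021222 = A$597.74

A$597.74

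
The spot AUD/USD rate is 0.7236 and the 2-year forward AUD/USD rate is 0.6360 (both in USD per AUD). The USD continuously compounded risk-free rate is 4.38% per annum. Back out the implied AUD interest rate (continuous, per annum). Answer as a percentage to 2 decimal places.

F = S·e^((r_USD − r_AUD)T) ⇒ r_AUD = r_USD − ln(F/S)/T
ln(0.6360/0.7236) = -0.129040; /(2) = -0.064520
r_AUD = 0.0438 + 0.064520 = 0.108320
r_AUD = 10.83%

10.83%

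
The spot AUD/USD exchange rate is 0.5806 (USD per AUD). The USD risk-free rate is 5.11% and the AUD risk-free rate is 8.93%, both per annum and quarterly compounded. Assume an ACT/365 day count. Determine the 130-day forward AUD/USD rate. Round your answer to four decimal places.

0.5729

By covered interest parity, F = S · (1+r_USD/4)^(4T) / (1+r_AUD/4)^(4T)
= 0.5806 × 1.018249 / 1.031956 = 0.5806 × 0.986717
F = 0.5729 USD per AUD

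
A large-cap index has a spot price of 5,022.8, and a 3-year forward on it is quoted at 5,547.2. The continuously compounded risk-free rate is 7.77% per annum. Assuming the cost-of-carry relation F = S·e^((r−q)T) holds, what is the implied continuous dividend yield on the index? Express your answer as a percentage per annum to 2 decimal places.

4.46%

From F = S·e^((r−q)T): (r − q) = ln(F/S)/T
ln(5547.2/5022.8) = ln(1.104404) = 0.099306
(r − q) = 0.099306 / (3) = 0.033102
q = r − ln(F/S)/T = 0.0777 − 0.033102 = 0.044598
q = 4.46%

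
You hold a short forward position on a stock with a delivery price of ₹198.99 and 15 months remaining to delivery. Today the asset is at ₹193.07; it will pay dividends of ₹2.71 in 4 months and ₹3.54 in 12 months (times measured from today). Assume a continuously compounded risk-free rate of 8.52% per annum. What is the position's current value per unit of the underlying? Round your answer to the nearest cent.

PV(remaining dividends) I = 2.71·e^(−0.0852·4/12) + 3.54·e^(−0.0852·12/12) = 5.8850
Current forward F = (S − I)·e^(rT) = (193.07 − 5.8850)·e^(0.0852·15/12) = 187.1850 × 1.112378 = 208.2205
Value (long) = (F − K)·e^(−rT) = (208.2205 − 198.99) × 0.898975 = 8.2980
Short position value = −(long value) = -₹8.30

-₹8.30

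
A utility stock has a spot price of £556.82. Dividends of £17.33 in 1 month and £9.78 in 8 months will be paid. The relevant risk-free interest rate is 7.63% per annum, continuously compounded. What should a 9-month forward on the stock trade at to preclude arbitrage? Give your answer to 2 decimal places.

PV(dividends) I = 17.33·e^(−0.0763·1/12) + 9.78·e^(−0.0763·8/12)
I = 17.2202 + 9.2950 = 26.5152
F = (S − I)·e^(rT) = (556.82 − 26.5152) · e^(0.0763·9/12)
= 530.3048 · e^0.057225 = 530.3048 × 1.058894 = £561.54

£561.54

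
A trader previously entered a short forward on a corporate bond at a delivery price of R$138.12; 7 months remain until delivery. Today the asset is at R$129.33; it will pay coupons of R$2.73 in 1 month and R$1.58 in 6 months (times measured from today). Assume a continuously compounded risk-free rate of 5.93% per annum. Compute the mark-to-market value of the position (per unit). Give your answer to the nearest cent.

R$8.34

PV(remaining coupons) I = 2.73·e^(−0.0593·1/12) + 1.58·e^(−0.0593·6/12) = 4.2504
Current forward F = (S − I)·e^(rT) = (129.33 − 4.2504)·e^(0.0593·7/12) = 125.0796 × 1.035197 = 129.4820
Value (long) = (F − K)·e^(−rT) = (129.4820 − 138.12) × 0.966000 = -8.3443
Short position value = −(long value) = R$8.34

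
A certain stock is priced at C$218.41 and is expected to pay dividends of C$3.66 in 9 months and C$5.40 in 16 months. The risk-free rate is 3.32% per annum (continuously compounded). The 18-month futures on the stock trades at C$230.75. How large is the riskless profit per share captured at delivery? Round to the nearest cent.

C$10.37 per share

PV(dividends) I = 3.66·e^(−0.0332·9/12) + 5.40·e^(−0.0332·16/12) = 8.7362
Fair futures F* = (S − I)·e^(rT) = (218.41 − 8.7362)·e^0.049800 = 209.6738 × 1.051061 = 220.3800
Market C$230.75 > fair 220.3800: forward overpriced → cash-and-carry (borrow at r, buy the stock and collect the dividends, short the forward).
Profit at T = |F_mkt − F*| = |230.75 − 220.3800| = C$10.37 per share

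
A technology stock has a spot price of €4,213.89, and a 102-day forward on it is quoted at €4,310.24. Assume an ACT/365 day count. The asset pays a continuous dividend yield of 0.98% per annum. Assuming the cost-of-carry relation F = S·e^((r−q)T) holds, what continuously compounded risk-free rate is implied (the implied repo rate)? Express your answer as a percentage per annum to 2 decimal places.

9.07%

From F = S·e^((r−q)T): (r − q) = ln(F/S)/T
ln(4310.24/4213.89) = ln(1.022865) = 0.022608
(r − q) = 0.022608 / (102/365) = 0.080901
r = ln(F/S)/T + q = 0.080901 + 0.0098 = 0.090701
r = 9.07%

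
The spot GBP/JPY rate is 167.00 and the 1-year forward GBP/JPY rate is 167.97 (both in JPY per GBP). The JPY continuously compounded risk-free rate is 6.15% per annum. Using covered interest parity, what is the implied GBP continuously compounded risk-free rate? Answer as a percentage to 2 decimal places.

F = S·e^((r_JPY − r_GBP)T) ⇒ r_GBP = r_JPY − ln(F/S)/T
ln(167.97/167.00) = 0.005792; /(1) = 0.005792
r_GBP = 0.0615 − 0.005792 = 0.055708
r_GBP = 5.57%

5.57%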